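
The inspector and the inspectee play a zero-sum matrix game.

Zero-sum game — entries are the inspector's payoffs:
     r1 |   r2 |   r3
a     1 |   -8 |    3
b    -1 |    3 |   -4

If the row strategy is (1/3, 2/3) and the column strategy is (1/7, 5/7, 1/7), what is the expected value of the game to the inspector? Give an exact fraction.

-16/21

Against (1/7, 5/7, 1/7), each row's expected payoff is a: -36/7; b: 10/7.
Taking the (1/3, 2/3)-weighted average: (1/3)·(-36/7) + (2/3)·(10/7) = -16/21.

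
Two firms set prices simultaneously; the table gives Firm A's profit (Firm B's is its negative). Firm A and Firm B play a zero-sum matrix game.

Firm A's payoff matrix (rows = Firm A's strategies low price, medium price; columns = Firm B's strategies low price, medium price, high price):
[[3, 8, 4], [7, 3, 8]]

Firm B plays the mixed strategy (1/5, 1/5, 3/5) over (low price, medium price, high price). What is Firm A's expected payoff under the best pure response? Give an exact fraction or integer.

low price: (3)·(1/5) + (8)·(1/5) + (4)·(3/5) = 23/5.
medium price: (7)·(1/5) + (3)·(1/5) + (8)·(3/5) = 34/5.
The best pure response is medium price with expected payoff 34/5.

34/5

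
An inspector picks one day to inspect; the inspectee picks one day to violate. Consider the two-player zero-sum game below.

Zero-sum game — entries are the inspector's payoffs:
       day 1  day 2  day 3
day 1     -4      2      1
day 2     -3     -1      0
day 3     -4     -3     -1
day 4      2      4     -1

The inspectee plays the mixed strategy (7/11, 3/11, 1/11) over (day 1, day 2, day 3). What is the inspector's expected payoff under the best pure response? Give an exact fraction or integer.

day 1: (-4)·(7/11) + (2)·(3/11) + (1)·(1/11) = -21/11.
day 2: (-3)·(7/11) + (-1)·(3/11) + (0)·(1/11) = -24/11.
day 3: (-4)·(7/11) + (-3)·(3/11) + (-1)·(1/11) = -38/11.
day 4: (2)·(7/11) + (4)·(3/11) + (-1)·(1/11) = 25/11.
The best pure response is day 4 with expected payoff 25/11.

25/11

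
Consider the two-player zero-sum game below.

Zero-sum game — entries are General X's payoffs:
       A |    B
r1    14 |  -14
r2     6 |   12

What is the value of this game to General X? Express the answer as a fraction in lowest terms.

Row minima are -14 and 6, so General X's maximin is 6; column maxima are 14 and 12, so General Y's minimax is 12. These differ, so the equilibrium is in mixed strategies.
Let General X play r1 with probability p. General Y is indifferent when 14p + 6(1−p) = −14p + 12(1−p), giving p = 3/17.
Let General Y play A with probability q. General X is indifferent when 14q − 14(1−q) = 6q + 12(1−q), giving q = 13/17.
The value is 14·(13/17) + (-14)·(4/17) = 126/17.

126/17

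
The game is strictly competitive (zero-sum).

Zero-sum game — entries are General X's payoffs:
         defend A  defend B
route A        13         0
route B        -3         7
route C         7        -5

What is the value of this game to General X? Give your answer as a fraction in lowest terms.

91/23

Row route C is strictly dominated by row route A, so General X never plays it.
The remaining 2×2 game on (route A, route B) × (defend A, defend B) has no saddle point. Let General X play route A with probability p; indifference gives 13p − 3(1−p) = 7(1−p), so p = 10/23.
Similarly General Y's optimal q on defend A is 7/23, and the value is 13·(7/23) + (0)·(16/23) = 91/23.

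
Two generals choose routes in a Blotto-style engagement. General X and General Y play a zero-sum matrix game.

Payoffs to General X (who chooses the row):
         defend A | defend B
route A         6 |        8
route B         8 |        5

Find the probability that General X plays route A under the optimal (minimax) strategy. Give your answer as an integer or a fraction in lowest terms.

Row minima are 6 and 5, so General X's maximin is 6; column maxima are 8 and 8, so General Y's minimax is 8. These differ, so the equilibrium is in mixed strategies.
Let General X play route A with probability p. General Y is indifferent when 6p + 8(1−p) = 8p + 5(1−p), giving p = 3/5.

3/5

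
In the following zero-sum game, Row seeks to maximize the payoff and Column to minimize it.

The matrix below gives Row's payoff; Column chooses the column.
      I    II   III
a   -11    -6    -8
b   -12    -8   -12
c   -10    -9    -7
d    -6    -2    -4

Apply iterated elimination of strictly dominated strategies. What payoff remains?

-6

Column II is strictly dominated by I for Column (-11<-6, -12<-8, -10<-9, -6<-2); eliminate II.
Row c is strictly dominated by row d (-6>-10, -4>-7); eliminate c.
Row a is strictly dominated by row d (-6>-11, -4>-8); eliminate a.
Row b is strictly dominated by row d (-6>-12, -4>-12); eliminate b.
Column III is strictly dominated by I for Column (-6<-4); eliminate III.
Only (d, I) remains, with payoff -6.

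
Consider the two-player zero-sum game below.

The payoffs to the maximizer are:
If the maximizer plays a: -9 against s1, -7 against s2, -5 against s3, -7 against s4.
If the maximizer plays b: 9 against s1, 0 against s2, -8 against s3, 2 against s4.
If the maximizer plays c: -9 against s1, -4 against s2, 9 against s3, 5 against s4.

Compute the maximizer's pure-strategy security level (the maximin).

The worst-case payoff for each row is a: -9, b: -8, c: -9.
The best of these is -8.

-8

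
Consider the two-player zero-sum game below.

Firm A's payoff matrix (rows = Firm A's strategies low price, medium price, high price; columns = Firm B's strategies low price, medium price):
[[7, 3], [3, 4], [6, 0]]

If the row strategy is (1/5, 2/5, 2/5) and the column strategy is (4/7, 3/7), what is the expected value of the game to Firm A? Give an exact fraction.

Against (4/7, 3/7), each row's expected payoff is low price: 37/7; medium price: 24/7; high price: 24/7.
Taking the (1/5, 2/5, 2/5)-weighted average: (1/5)·(37/7) + (2/5)·(24/7) + (2/5)·(24/7) = 19/5.

19/5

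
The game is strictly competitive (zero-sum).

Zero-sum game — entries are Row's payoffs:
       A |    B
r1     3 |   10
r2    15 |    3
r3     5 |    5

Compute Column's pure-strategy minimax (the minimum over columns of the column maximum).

10

The worst case (largest entry) in each column is A: 15, B: 10.
The best (smallest) of these is 10.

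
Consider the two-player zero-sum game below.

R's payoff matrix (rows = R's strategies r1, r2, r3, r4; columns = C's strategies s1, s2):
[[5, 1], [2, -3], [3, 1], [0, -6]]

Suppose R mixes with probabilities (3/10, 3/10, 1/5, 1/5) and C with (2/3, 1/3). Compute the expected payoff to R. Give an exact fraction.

Against (2/3, 1/3), each row's expected payoff is r1: 11/3; r2: 1/3; r3: 7/3; r4: -2.
Taking the (3/10, 3/10, 1/5, 1/5)-weighted average: (3/10)·(11/3) + (3/10)·(1/3) + (1/5)·(7/3) + (1/5)·(-2) = 19/15.

19/15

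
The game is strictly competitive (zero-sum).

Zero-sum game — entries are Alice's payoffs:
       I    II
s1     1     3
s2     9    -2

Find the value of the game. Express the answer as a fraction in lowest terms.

29/13

Row minima are 1 and -2, so Alice's maximin is 1; column maxima are 9 and 3, so Bob's minimax is 3. These differ, so the equilibrium is in mixed strategies.
Let Alice play s1 with probability p. Bob is indifferent when p + 9(1−p) = 3p − 2(1−p), giving p = 11/13.
Let Bob play I with probability q. Alice is indifferent when q + 3(1−q) = 9q − 2(1−q), giving q = 5/13.
The value is 1·(5/13) + (3)·(8/13) = 29/13.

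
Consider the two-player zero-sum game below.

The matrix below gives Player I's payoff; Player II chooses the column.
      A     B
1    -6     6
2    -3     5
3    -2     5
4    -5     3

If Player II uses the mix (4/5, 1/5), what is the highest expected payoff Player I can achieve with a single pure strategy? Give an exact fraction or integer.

-3/5

1: (-6)·(4/5) + (6)·(1/5) = -18/5.
2: (-3)·(4/5) + (5)·(1/5) = -7/5.
3: (-2)·(4/5) + (5)·(1/5) = -3/5.
4: (-5)·(4/5) + (3)·(1/5) = -17/5.
The best pure response is 3 with expected payoff -3/5.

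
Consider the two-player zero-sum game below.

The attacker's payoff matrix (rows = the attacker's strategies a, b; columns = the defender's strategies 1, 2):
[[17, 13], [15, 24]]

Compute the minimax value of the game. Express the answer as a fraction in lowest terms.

213/13

Row minima are 13 and 15, so the attacker's maximin is 15; column maxima are 17 and 24, so the defender's minimax is 17. These differ, so the equilibrium is in mixed strategies.
Let the attacker play a with probability p. The defender is indifferent when 17p + 15(1−p) = 13p + 24(1−p), giving p = 9/13.
Let the defender play 1 with probability q. The attacker is indifferent when 17q + 13(1−q) = 15q + 24(1−q), giving q = 11/13.
The value is 17·(11/13) + (13)·(2/13) = 213/13.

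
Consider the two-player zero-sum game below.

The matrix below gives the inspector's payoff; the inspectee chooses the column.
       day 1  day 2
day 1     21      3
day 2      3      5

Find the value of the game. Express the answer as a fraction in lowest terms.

24/5

Row minima are 3 and 3, so the inspector's maximin is 3; column maxima are 21 and 5, so the inspectee's minimax is 5. These differ, so the equilibrium is in mixed strategies.
Let the inspector play day 1 with probability p. The inspectee is indifferent when 21p + 3(1−p) = 3p + 5(1−p), giving p = 1/10.
Let the inspectee play day 1 with probability q. The inspector is indifferent when 21q + 3(1−q) = 3q + 5(1−q), giving q = 1/10.
The value is 21·(1/10) + (3)·(9/10) = 24/5.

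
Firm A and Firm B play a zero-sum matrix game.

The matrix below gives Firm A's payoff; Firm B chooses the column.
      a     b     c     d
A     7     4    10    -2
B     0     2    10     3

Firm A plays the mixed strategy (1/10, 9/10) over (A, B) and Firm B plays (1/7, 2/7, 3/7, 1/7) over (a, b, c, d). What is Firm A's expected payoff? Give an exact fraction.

188/35

Against (1/7, 2/7, 3/7, 1/7), each row's expected payoff is A: 43/7; B: 37/7.
Taking the (1/10, 9/10)-weighted average: (1/10)·(43/7) + (9/10)·(37/7) = 188/35.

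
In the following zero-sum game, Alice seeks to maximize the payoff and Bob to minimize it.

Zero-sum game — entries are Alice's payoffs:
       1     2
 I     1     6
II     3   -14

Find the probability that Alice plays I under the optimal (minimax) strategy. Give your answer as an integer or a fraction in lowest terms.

Row minima are 1 and -14, so Alice's maximin is 1; column maxima are 3 and 6, so Bob's minimax is 3. These differ, so the equilibrium is in mixed strategies.
Let Alice play I with probability p. Bob is indifferent when p + 3(1−p) = 6p − 14(1−p), giving p = 17/22.

17/22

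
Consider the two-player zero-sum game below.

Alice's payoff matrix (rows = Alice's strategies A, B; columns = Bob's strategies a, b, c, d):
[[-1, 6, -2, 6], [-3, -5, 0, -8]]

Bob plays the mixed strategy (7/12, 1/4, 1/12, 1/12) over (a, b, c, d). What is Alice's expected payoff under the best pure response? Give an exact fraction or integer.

A: (-1)·(7/12) + (6)·(1/4) + (-2)·(1/12) + (6)·(1/12) = 5/4.
B: (-3)·(7/12) + (-5)·(1/4) + (0)·(1/12) + (-8)·(1/12) = -11/3.
The best pure response is A with expected payoff 5/4.

5/4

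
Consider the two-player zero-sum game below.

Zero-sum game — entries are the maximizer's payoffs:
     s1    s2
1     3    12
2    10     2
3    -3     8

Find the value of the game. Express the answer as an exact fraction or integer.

114/17

Row 3 is strictly dominated by row 1, so the maximizer never plays it.
The remaining 2×2 game on (1, 2) × (s1, s2) has no saddle point. Let the maximizer play 1 with probability p; indifference gives 3p + 10(1−p) = 12p + 2(1−p), so p = 8/17.
Similarly the minimizer's optimal q on s1 is 10/17, and the value is 3·(10/17) + (12)·(7/17) = 114/17.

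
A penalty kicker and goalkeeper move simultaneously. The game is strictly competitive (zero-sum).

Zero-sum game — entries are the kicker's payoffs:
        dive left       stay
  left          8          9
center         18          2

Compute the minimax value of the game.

146/17

Row minima are 8 and 2, so the kicker's maximin is 8; column maxima are 18 and 9, so the goalkeeper's minimax is 9. These differ, so the equilibrium is in mixed strategies.
Let the kicker play left with probability p. The goalkeeper is indifferent when 8p + 18(1−p) = 9p + 2(1−p), giving p = 16/17.
Let the goalkeeper play dive left with probability q. The kicker is indifferent when 8q + 9(1−q) = 18q + 2(1−q), giving q = 7/17.
The value is 8·(7/17) + (9)·(10/17) = 146/17.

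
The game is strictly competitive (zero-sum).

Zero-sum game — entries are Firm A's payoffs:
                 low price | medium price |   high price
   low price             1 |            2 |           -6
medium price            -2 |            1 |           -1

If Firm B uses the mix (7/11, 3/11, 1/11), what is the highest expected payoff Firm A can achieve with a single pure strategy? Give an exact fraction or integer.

7/11

low price: (1)·(7/11) + (2)·(3/11) + (-6)·(1/11) = 7/11.
medium price: (-2)·(7/11) + (1)·(3/11) + (-1)·(1/11) = -12/11.
The best pure response is low price with expected payoff 7/11.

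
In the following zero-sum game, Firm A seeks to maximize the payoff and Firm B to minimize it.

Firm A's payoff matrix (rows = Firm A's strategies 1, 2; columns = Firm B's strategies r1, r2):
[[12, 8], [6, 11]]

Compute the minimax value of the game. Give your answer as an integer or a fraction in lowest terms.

Row minima are 8 and 6, so Firm A's maximin is 8; column maxima are 12 and 11, so Firm B's minimax is 11. These differ, so the equilibrium is in mixed strategies.
Let Firm A play 1 with probability p. Firm B is indifferent when 12p + 6(1−p) = 8p + 11(1−p), giving p = 5/9.
Let Firm B play r1 with probability q. Firm A is indifferent when 12q + 8(1−q) = 6q + 11(1−q), giving q = 1/3.
The value is 12·(1/3) + (8)·(2/3) = 28/3.

28/3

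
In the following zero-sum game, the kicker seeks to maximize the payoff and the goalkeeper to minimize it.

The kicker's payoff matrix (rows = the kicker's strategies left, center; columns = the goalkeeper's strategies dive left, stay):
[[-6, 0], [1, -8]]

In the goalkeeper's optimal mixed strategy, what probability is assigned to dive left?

8/15

Row minima are -6 and -8, so the kicker's maximin is -6; column maxima are 1 and 0, so the goalkeeper's minimax is 0. These differ, so the equilibrium is in mixed strategies.
Let the goalkeeper play dive left with probability q. The kicker is indifferent when −6q = q − 8(1−q), giving q = 8/15.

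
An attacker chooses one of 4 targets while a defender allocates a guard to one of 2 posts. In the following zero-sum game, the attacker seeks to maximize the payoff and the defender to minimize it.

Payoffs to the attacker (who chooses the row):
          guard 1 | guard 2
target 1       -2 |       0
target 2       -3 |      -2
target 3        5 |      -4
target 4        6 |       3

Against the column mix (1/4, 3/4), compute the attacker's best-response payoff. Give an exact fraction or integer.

target 1: (-2)·(1/4) + (0)·(3/4) = -1/2.
target 2: (-3)·(1/4) + (-2)·(3/4) = -9/4.
target 3: (5)·(1/4) + (-4)·(3/4) = -7/4.
target 4: (6)·(1/4) + (3)·(3/4) = 15/4.
The best pure response is target 4 with expected payoff 15/4.

15/4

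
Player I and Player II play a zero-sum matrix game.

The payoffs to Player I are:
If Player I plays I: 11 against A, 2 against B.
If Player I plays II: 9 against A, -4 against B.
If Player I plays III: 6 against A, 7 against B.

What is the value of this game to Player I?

13/2

Row II is strictly dominated by row I, so Player I never plays it.
The remaining 2×2 game on (I, III) × (A, B) has no saddle point. Let Player I play I with probability p; indifference gives 11p + 6(1−p) = 2p + 7(1−p), so p = 1/10.
Similarly Player II's optimal q on A is 1/2, and the value is 11·(1/2) + (2)·(1/2) = 13/2.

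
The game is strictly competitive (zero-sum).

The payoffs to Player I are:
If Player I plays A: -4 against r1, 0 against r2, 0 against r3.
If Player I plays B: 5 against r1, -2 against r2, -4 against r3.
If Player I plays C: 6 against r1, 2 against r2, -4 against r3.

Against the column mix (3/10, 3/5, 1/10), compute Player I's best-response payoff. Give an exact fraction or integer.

A: (-4)·(3/10) + (0)·(3/5) + (0)·(1/10) = -6/5.
B: (5)·(3/10) + (-2)·(3/5) + (-4)·(1/10) = -1/10.
C: (6)·(3/10) + (2)·(3/5) + (-4)·(1/10) = 13/5.
The best pure response is C with expected payoff 13/5.

13/5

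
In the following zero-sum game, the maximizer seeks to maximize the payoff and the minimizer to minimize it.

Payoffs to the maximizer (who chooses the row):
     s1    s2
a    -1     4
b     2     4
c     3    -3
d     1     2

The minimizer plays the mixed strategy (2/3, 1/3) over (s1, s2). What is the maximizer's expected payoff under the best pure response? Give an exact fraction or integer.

a: (-1)·(2/3) + (4)·(1/3) = 2/3.
b: (2)·(2/3) + (4)·(1/3) = 8/3.
c: (3)·(2/3) + (-3)·(1/3) = 1.
d: (1)·(2/3) + (2)·(1/3) = 4/3.
The best pure response is b with expected payoff 8/3.

8/3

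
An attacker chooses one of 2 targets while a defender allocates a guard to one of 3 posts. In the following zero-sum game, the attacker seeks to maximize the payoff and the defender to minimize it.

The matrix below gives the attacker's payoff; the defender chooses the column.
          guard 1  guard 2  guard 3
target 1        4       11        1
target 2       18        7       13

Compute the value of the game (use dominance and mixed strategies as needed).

Column guard 1 is strictly dominated by guard 3 for the defender (it gives the attacker more in every row).
The remaining 2×2 game on (target 1, target 2) × (guard 2, guard 3) has no saddle point. Let the attacker play target 1 with probability p; indifference gives 11p + 7(1−p) = p + 13(1−p), so p = 3/8.
Similarly the defender's optimal q on guard 2 is 3/4, and the value is 11·(3/4) + (1)·(1/4) = 17/2.

17/2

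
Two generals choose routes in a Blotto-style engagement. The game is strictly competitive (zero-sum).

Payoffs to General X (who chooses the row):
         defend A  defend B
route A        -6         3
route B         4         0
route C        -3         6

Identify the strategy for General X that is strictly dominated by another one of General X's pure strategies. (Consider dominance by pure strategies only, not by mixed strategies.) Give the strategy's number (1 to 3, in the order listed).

1

Compare route A with route C: -3 > -6, 6 > 3.
So route C strictly dominates route A for General X; route A is strictly dominated.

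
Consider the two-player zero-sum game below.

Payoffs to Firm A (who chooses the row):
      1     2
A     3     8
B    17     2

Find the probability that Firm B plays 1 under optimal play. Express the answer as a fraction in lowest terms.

Row minima are 3 and 2, so Firm A's maximin is 3; column maxima are 17 and 8, so Firm B's minimax is 8. These differ, so the equilibrium is in mixed strategies.
Let Firm B play 1 with probability q. Firm A is indifferent when 3q + 8(1−q) = 17q + 2(1−q), giving q = 3/10.

3/10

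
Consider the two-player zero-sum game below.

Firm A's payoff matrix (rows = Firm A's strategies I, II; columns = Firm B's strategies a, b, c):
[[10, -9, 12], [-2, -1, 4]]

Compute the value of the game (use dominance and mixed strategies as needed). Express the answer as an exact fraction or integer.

Column c is strictly dominated by a for Firm B (it gives Firm A more in every row).
The remaining 2×2 game on (I, II) × (a, b) has no saddle point. Let Firm A play I with probability p; indifference gives 10p − 2(1−p) = −9p − (1−p), so p = 1/20.
Similarly Firm B's optimal q on a is 2/5, and the value is 10·(2/5) + (-9)·(3/5) = -7/5.

-7/5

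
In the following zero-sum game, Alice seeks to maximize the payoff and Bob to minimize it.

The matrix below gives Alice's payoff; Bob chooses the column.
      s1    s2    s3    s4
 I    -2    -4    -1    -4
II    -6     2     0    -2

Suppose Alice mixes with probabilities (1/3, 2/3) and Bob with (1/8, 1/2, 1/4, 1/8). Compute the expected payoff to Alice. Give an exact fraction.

Against (1/8, 1/2, 1/4, 1/8), each row's expected payoff is I: -3; II: 0.
Taking the (1/3, 2/3)-weighted average: (1/3)·(-3) + (2/3)·(0) = -1.

-1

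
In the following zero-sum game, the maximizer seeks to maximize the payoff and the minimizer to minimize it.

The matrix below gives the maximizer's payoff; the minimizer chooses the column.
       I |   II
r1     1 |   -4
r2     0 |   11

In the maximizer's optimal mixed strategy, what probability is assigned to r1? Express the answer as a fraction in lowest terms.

11/16

Row minima are -4 and 0, so the maximizer's maximin is 0; column maxima are 1 and 11, so the minimizer's minimax is 1. These differ, so the equilibrium is in mixed strategies.
Let the maximizer play r1 with probability p. The minimizer is indifferent when p = −4p + 11(1−p), giving p = 11/16.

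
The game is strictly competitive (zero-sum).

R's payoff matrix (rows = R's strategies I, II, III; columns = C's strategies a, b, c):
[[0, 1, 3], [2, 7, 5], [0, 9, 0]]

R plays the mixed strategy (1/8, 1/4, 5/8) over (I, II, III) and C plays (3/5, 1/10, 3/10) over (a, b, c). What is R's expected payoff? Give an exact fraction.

123/80

Against (3/5, 1/10, 3/10), each row's expected payoff is I: 1; II: 17/5; III: 9/10.
Taking the (1/8, 1/4, 5/8)-weighted average: (1/8)·(1) + (1/4)·(17/5) + (5/8)·(9/10) = 123/80.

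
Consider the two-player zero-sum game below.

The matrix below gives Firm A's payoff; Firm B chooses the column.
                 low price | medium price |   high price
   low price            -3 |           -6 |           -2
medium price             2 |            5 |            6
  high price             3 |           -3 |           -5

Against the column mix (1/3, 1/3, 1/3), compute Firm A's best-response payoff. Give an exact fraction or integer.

low price: (-3)·(1/3) + (-6)·(1/3) + (-2)·(1/3) = -11/3.
medium price: (2)·(1/3) + (5)·(1/3) + (6)·(1/3) = 13/3.
high price: (3)·(1/3) + (-3)·(1/3) + (-5)·(1/3) = -5/3.
The best pure response is medium price with expected payoff 13/3.

13/3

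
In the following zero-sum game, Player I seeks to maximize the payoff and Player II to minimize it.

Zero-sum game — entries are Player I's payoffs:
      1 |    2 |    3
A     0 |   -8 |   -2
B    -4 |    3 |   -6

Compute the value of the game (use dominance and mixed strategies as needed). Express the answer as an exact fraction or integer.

Column 1 is strictly dominated by 3 for Player II (it gives Player I more in every row).
The remaining 2×2 game on (A, B) × (2, 3) has no saddle point. Let Player I play A with probability p; indifference gives −8p + 3(1−p) = −2p − 6(1−p), so p = 3/5.
Similarly Player II's optimal q on 2 is 4/15, and the value is -8·(4/15) + (-2)·(11/15) = -18/5.

-18/5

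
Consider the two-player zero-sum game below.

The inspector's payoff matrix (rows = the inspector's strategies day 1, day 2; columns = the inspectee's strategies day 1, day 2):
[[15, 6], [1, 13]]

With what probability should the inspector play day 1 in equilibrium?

4/7

Row minima are 6 and 1, so the inspector's maximin is 6; column maxima are 15 and 13, so the inspectee's minimax is 13. These differ, so the equilibrium is in mixed strategies.
Let the inspector play day 1 with probability p. The inspectee is indifferent when 15p + (1−p) = 6p + 13(1−p), giving p = 4/7.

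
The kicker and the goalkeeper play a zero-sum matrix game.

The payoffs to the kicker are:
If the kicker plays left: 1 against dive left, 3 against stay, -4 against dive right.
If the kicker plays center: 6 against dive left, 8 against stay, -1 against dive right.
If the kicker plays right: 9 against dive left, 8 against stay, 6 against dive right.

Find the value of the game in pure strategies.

6

Row minima: -4, -1, 6 → the kicker's maximin is 6.
Column maxima: 9, 8, 6 → the goalkeeper's minimax is 6.
They coincide at (right, dive right), so the value is 6.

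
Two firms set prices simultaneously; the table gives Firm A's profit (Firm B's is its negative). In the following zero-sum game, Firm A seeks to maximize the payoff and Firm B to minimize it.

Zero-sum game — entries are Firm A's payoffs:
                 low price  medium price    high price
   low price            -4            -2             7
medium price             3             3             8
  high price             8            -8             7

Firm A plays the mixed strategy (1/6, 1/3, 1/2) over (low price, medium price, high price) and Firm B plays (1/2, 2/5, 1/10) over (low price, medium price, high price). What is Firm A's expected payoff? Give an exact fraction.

47/30

Against (1/2, 2/5, 1/10), each row's expected payoff is low price: -21/10; medium price: 7/2; high price: 3/2.
Taking the (1/6, 1/3, 1/2)-weighted average: (1/6)·(-21/10) + (1/3)·(7/2) + (1/2)·(3/2) = 47/30.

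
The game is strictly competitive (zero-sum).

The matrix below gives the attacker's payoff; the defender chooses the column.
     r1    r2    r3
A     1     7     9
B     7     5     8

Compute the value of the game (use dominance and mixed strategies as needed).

11/2

Column r3 is strictly dominated by r2 for the defender (it gives the attacker more in every row).
The remaining 2×2 game on (A, B) × (r1, r2) has no saddle point. Let the attacker play A with probability p; indifference gives p + 7(1−p) = 7p + 5(1−p), so p = 1/4.
Similarly the defender's optimal q on r1 is 1/4, and the value is 1·(1/4) + (7)·(3/4) = 11/2.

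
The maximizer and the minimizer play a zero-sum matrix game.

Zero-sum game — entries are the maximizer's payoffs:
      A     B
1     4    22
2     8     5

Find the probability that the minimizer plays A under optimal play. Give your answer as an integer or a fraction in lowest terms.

Row minima are 4 and 5, so the maximizer's maximin is 5; column maxima are 8 and 22, so the minimizer's minimax is 8. These differ, so the equilibrium is in mixed strategies.
Let the minimizer play A with probability q. The maximizer is indifferent when 4q + 22(1−q) = 8q + 5(1−q), giving q = 17/21.

17/21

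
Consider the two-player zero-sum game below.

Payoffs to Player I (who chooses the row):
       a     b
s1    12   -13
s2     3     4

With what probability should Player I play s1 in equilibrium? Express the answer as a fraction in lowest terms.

Row minima are -13 and 3, so Player I's maximin is 3; column maxima are 12 and 4, so Player II's minimax is 4. These differ, so the equilibrium is in mixed strategies.
Let Player I play s1 with probability p. Player II is indifferent when 12p + 3(1−p) = −13p + 4(1−p), giving p = 1/26.

1/26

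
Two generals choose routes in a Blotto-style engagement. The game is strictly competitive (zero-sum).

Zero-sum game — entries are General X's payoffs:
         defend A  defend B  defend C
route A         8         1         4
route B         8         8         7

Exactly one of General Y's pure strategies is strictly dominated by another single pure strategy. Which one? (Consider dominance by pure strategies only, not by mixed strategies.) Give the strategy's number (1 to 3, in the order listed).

General Y prefers columns that give General X less. Compare defend A with defend C: 4 < 8, 7 < 8.
So defend C strictly dominates defend A for General Y; defend A is strictly dominated.

1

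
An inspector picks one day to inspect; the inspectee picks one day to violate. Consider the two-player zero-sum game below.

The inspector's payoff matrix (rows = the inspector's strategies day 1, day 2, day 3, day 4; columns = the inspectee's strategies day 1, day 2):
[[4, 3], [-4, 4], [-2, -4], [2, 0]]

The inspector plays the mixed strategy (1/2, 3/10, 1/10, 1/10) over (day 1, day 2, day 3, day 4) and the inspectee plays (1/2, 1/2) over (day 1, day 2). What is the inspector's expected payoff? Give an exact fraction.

31/20

Against (1/2, 1/2), each row's expected payoff is day 1: 7/2; day 2: 0; day 3: -3; day 4: 1.
Taking the (1/2, 3/10, 1/10, 1/10)-weighted average: (1/2)·(7/2) + (3/10)·(0) + (1/10)·(-3) + (1/10)·(1) = 31/20.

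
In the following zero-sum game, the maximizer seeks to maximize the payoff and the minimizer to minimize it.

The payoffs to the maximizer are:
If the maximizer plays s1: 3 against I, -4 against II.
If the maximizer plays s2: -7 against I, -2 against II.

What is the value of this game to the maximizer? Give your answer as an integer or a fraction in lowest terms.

-17/6

Row minima are -4 and -7, so the maximizer's maximin is -4; column maxima are 3 and -2, so the minimizer's minimax is -2. These differ, so the equilibrium is in mixed strategies.
Let the maximizer play s1 with probability p. The minimizer is indifferent when 3p − 7(1−p) = −4p − 2(1−p), giving p = 5/12.
Let the minimizer play I with probability q. The maximizer is indifferent when 3q − 4(1−q) = −7q − 2(1−q), giving q = 1/6.
The value is 3·(1/6) + (-4)·(5/6) = -17/6.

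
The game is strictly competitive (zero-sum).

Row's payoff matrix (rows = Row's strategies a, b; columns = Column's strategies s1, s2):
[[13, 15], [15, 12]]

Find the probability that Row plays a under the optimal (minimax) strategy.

3/5

Row minima are 13 and 12, so Row's maximin is 13; column maxima are 15 and 15, so Column's minimax is 15. These differ, so the equilibrium is in mixed strategies.
Let Row play a with probability p. Column is indifferent when 13p + 15(1−p) = 15p + 12(1−p), giving p = 3/5.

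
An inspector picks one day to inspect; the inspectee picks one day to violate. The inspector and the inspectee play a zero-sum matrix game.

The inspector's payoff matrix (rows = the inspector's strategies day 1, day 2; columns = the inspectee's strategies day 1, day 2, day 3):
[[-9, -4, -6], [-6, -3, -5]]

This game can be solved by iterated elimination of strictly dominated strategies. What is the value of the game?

Column day 2 is strictly dominated by day 1 for the inspectee (-9<-4, -6<-3); eliminate day 2.
Row day 1 is strictly dominated by row day 2 (-6>-9, -5>-6); eliminate day 1.
Column day 3 is strictly dominated by day 1 for the inspectee (-6<-5); eliminate day 3.
Only (day 2, day 1) remains, with payoff -6.

-6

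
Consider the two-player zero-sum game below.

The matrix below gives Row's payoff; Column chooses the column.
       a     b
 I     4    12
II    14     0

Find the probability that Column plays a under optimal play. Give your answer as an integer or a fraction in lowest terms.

Row minima are 4 and 0, so Row's maximin is 4; column maxima are 14 and 12, so Column's minimax is 12. These differ, so the equilibrium is in mixed strategies.
Let Column play a with probability q. Row is indifferent when 4q + 12(1−q) = 14q, giving q = 6/11.

6/11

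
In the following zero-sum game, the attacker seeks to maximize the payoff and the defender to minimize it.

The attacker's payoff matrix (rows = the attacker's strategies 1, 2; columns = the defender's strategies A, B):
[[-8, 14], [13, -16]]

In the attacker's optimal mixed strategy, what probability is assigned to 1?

Row minima are -8 and -16, so the attacker's maximin is -8; column maxima are 13 and 14, so the defender's minimax is 13. These differ, so the equilibrium is in mixed strategies.
Let the attacker play 1 with probability p. The defender is indifferent when −8p + 13(1−p) = 14p − 16(1−p), giving p = 29/51.

29/51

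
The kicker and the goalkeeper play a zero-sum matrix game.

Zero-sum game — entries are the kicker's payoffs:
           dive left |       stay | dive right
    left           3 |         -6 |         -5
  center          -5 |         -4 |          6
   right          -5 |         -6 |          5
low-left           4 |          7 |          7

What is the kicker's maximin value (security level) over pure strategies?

The worst-case payoff for each row is left: -6, center: -5, right: -6, low-left: 4.
The best of these is 4.

4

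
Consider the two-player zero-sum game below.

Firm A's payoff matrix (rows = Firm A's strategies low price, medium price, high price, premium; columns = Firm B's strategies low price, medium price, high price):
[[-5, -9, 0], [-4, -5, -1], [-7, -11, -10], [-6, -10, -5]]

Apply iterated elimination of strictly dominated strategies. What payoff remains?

-5

Column high price is strictly dominated by medium price for Firm B (-9<0, -5<-1, -11<-10, -10<-5); eliminate high price.
Row premium is strictly dominated by row low price (-5>-6, -9>-10); eliminate premium.
Column low price is strictly dominated by medium price for Firm B (-9<-5, -5<-4, -11<-7); eliminate low price.
Row high price is strictly dominated by row low price (-9>-11); eliminate high price.
Row low price is strictly dominated by row medium price (-5>-9); eliminate low price.
Only (medium price, medium price) remains, with payoff -5.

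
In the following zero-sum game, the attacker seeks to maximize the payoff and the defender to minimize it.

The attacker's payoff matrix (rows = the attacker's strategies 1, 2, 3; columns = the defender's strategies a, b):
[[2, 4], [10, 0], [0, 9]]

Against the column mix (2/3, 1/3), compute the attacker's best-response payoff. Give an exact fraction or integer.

1: (2)·(2/3) + (4)·(1/3) = 8/3.
2: (10)·(2/3) + (0)·(1/3) = 20/3.
3: (0)·(2/3) + (9)·(1/3) = 3.
The best pure response is 2 with expected payoff 20/3.

20/3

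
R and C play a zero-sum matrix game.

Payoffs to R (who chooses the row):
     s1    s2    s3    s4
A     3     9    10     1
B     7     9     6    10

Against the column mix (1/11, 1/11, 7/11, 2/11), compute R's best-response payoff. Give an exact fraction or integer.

A: (3)·(1/11) + (9)·(1/11) + (10)·(7/11) + (1)·(2/11) = 84/11.
B: (7)·(1/11) + (9)·(1/11) + (6)·(7/11) + (10)·(2/11) = 78/11.
The best pure response is A with expected payoff 84/11.

84/11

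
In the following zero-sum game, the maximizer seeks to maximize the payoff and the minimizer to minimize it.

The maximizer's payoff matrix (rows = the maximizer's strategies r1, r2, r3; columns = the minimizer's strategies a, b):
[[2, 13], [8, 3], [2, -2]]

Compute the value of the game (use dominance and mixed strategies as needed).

49/8

Row r3 is strictly dominated by row r2, so the maximizer never plays it.
The remaining 2×2 game on (r1, r2) × (a, b) has no saddle point. Let the maximizer play r1 with probability p; indifference gives 2p + 8(1−p) = 13p + 3(1−p), so p = 5/16.
Similarly the minimizer's optimal q on a is 5/8, and the value is 2·(5/8) + (13)·(3/8) = 49/8.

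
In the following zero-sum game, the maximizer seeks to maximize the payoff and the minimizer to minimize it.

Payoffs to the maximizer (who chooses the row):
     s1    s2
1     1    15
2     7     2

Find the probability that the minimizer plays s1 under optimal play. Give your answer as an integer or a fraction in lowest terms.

13/19

Row minima are 1 and 2, so the maximizer's maximin is 2; column maxima are 7 and 15, so the minimizer's minimax is 7. These differ, so the equilibrium is in mixed strategies.
Let the minimizer play s1 with probability q. The maximizer is indifferent when q + 15(1−q) = 7q + 2(1−q), giving q = 13/19.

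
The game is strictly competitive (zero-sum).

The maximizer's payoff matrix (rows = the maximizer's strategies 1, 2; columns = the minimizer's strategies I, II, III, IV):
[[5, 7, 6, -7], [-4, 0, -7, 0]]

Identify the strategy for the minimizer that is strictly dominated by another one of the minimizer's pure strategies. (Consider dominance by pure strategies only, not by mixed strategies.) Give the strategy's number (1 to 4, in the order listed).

The minimizer prefers columns that give the maximizer less. Compare II with I: 5 < 7, -4 < 0.
So I strictly dominates II for the minimizer; II is strictly dominated.

2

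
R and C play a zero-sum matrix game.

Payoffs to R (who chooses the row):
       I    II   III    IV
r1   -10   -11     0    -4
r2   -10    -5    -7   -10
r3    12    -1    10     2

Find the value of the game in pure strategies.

-1

Row minima: -11, -10, -1 → R's maximin is -1.
Column maxima: 12, -1, 10, 2 → C's minimax is -1.
They coincide at (r3, II), so the value is -1.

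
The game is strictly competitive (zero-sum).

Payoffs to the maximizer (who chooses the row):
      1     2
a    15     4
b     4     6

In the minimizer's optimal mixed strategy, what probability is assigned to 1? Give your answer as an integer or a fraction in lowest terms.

Row minima are 4 and 4, so the maximizer's maximin is 4; column maxima are 15 and 6, so the minimizer's minimax is 6. These differ, so the equilibrium is in mixed strategies.
Let the minimizer play 1 with probability q. The maximizer is indifferent when 15q + 4(1−q) = 4q + 6(1−q), giving q = 2/13.

2/13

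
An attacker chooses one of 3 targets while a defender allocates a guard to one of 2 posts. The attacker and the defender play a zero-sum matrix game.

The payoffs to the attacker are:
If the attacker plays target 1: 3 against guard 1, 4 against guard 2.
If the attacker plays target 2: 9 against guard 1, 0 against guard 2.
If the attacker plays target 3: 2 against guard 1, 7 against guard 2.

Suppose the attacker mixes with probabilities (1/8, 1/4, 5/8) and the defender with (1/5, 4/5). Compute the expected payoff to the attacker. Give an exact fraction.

187/40

Against (1/5, 4/5), each row's expected payoff is target 1: 19/5; target 2: 9/5; target 3: 6.
Taking the (1/8, 1/4, 5/8)-weighted average: (1/8)·(19/5) + (1/4)·(9/5) + (5/8)·(6) = 187/40.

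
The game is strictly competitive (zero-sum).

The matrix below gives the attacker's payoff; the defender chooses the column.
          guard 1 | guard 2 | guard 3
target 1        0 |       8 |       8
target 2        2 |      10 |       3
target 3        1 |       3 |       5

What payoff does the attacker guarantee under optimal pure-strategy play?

2

Row minima: 0, 2, 1 → the attacker's maximin is 2.
Column maxima: 2, 10, 8 → the defender's minimax is 2.
They coincide at (target 2, guard 1), so the value is 2.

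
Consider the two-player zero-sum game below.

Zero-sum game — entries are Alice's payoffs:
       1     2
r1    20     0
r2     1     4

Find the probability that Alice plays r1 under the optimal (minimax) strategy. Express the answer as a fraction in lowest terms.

Row minima are 0 and 1, so Alice's maximin is 1; column maxima are 20 and 4, so Bob's minimax is 4. These differ, so the equilibrium is in mixed strategies.
Let Alice play r1 with probability p. Bob is indifferent when 20p + (1−p) = 4(1−p), giving p = 3/23.

3/23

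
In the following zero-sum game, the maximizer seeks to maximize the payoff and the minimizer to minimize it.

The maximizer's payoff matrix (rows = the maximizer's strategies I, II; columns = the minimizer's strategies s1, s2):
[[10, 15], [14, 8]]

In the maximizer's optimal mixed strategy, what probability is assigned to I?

6/11

Row minima are 10 and 8, so the maximizer's maximin is 10; column maxima are 14 and 15, so the minimizer's minimax is 14. These differ, so the equilibrium is in mixed strategies.
Let the maximizer play I with probability p. The minimizer is indifferent when 10p + 14(1−p) = 15p + 8(1−p), giving p = 6/11.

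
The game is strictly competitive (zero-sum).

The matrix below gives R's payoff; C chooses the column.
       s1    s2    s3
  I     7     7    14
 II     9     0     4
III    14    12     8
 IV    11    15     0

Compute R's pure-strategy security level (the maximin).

8

The worst-case payoff for each row is I: 7, II: 0, III: 8, IV: 0.
The best of these is 8.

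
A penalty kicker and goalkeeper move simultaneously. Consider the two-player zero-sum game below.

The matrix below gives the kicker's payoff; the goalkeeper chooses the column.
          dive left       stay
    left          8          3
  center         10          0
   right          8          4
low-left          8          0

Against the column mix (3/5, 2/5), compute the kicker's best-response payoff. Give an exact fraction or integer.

left: (8)·(3/5) + (3)·(2/5) = 6.
center: (10)·(3/5) + (0)·(2/5) = 6.
right: (8)·(3/5) + (4)·(2/5) = 32/5.
low-left: (8)·(3/5) + (0)·(2/5) = 24/5.
The best pure response is right with expected payoff 32/5.

32/5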